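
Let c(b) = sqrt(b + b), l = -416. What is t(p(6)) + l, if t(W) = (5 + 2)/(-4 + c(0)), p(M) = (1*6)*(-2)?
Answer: -1671/4 ≈ -417.75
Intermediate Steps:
c(b) = sqrt(2)*sqrt(b) (c(b) = sqrt(2*b) = sqrt(2)*sqrt(b))
p(M) = -12 (p(M) = 6*(-2) = -12)
t(W) = -7/4 (t(W) = (5 + 2)/(-4 + sqrt(2)*sqrt(0)) = 7/(-4 + sqrt(2)*0) = 7/(-4 + 0) = 7/(-4) = 7*(-1/4) = -7/4)
t(p(6)) + l = -7/4 - 416 = -1671/4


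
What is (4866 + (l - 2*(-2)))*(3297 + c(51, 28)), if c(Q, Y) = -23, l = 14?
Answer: 15990216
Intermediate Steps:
(4866 + (l - 2*(-2)))*(3297 + c(51, 28)) = (4866 + (14 - 2*(-2)))*(3297 - 23) = (4866 + (14 + 4))*3274 = (4866 + 18)*3274 = 4884*3274 = 15990216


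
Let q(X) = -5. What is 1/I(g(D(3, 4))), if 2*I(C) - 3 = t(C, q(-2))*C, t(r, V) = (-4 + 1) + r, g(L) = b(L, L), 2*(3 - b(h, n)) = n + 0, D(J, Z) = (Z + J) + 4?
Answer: 8/67 ≈ 0.11940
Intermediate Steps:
D(J, Z) = 4 + J + Z (D(J, Z) = (J + Z) + 4 = 4 + J + Z)
b(h, n) = 3 - n/2 (b(h, n) = 3 - (n + 0)/2 = 3 - n/2)
g(L) = 3 - L/2
t(r, V) = -3 + r
I(C) = 3/2 + C*(-3 + C)/2 (I(C) = 3/2 + ((-3 + C)*C)/2 = 3/2 + (C*(-3 + C))/2 = 3/2 + C*(-3 + C)/2)
1/I(g(D(3, 4))) = 1/(3/2 + (3 - (4 + 3 + 4)/2)*(-3 + (3 - (4 + 3 + 4)/2))/2) = 1/(3/2 + (3 - ½*11)*(-3 + (3 - ½*11))/2) = 1/(3/2 + (3 - 11/2)*(-3 + (3 - 11/2))/2) = 1/(3/2 + (½)*(-5/2)*(-3 - 5/2)) = 1/(3/2 + (½)*(-5/2)*(-11/2)) = 1/(3/2 + 55/8) = 1/(67/8) = 8/67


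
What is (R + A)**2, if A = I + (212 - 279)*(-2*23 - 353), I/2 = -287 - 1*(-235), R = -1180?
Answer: 647651601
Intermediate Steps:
I = -104 (I = 2*(-287 - 1*(-235)) = 2*(-287 + 235) = 2*(-52) = -104)
A = 26629 (A = -104 + (212 - 279)*(-2*23 - 353) = -104 - 67*(-46 - 353) = -104 - 67*(-399) = -104 + 26733 = 26629)
(R + A)**2 = (-1180 + 26629)**2 = 25449**2 = 647651601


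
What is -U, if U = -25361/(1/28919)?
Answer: 733414759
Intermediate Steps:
U = -733414759 (U = -25361/1/28919 = -25361*28919 = -733414759)
-U = -1*(-733414759) = 733414759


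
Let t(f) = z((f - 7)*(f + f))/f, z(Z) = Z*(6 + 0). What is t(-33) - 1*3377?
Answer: -3857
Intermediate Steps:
z(Z) = 6*Z (z(Z) = Z*6 = 6*Z)
t(f) = -84 + 12*f (t(f) = (6*((f - 7)*(f + f)))/f = (6*((-7 + f)*(2*f)))/f = (6*(2*f*(-7 + f)))/f = (12*f*(-7 + f))/f = -84 + 12*f)
t(-33) - 1*3377 = (-84 + 12*(-33)) - 1*3377 = (-84 - 396) - 3377 = -480 - 3377 = -3857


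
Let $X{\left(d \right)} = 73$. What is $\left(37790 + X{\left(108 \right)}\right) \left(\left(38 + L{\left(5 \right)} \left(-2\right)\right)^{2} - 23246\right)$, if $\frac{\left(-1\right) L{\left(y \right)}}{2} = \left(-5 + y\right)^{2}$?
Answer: $-825489126$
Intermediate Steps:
$L{\left(y \right)} = - 2 \left(-5 + y\right)^{2}$
$\left(37790 + X{\left(108 \right)}\right) \left(\left(38 + L{\left(5 \right)} \left(-2\right)\right)^{2} - 23246\right) = \left(37790 + 73\right) \left(\left(38 + - 2 \left(-5 + 5\right)^{2} \left(-2\right)\right)^{2} - 23246\right) = 37863 \left(\left(38 + - 2 \cdot 0^{2} \left(-2\right)\right)^{2} - 23246\right) = 37863 \left(\left(38 + \left(-2\right) 0 \left(-2\right)\right)^{2} - 23246\right) = 37863 \left(\left(38 + 0 \left(-2\right)\right)^{2} - 23246\right) = 37863 \left(\left(38 + 0\right)^{2} - 23246\right) = 37863 \left(38^{2} - 23246\right) = 37863 \left(1444 - 23246\right) = 37863 \left(-21802\right) = -825489126$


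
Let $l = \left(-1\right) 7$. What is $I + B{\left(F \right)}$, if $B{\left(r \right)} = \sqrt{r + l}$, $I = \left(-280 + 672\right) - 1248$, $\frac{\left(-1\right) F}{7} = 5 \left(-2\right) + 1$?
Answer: $-856 + 2 \sqrt{14} \approx -848.52$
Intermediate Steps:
$F = 63$ ($F = - 7 \left(5 \left(-2\right) + 1\right) = - 7 \left(-10 + 1\right) = \left(-7\right) \left(-9\right) = 63$)
$I = -856$ ($I = 392 - 1248 = -856$)
$l = -7$
$B{\left(r \right)} = \sqrt{-7 + r}$ ($B{\left(r \right)} = \sqrt{r - 7} = \sqrt{-7 + r}$)
$I + B{\left(F \right)} = -856 + \sqrt{-7 + 63} = -856 + \sqrt{56} = -856 + 2 \sqrt{14}$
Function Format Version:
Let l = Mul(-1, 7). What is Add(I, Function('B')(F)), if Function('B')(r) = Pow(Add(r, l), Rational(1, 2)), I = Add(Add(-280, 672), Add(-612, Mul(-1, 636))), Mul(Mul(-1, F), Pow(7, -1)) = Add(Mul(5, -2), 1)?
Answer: Add(-856, Mul(2, Pow(14, Rational(1, 2)))) ≈ -848.52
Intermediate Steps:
F = 63 (F = Mul(-7, Add(Mul(5, -2), 1)) = Mul(-7, Add(-10, 1)) = Mul(-7, -9) = 63)
I = -856 (I = Add(392, Add(-612, -636)) = Add(392, -1248) = -856)
l = -7
Function('B')(r) = Pow(Add(-7, r), Rational(1, 2)) (Function('B')(r) = Pow(Add(r, -7), Rational(1, 2)) = Pow(Add(-7, r), Rational(1, 2)))
Add(I, Function('B')(F)) = Add(-856, Pow(Add(-7, 63), Rational(1, 2))) = Add(-856, Pow(56, Rational(1, 2))) = Add(-856, Mul(2, Pow(14, Rational(1, 2))))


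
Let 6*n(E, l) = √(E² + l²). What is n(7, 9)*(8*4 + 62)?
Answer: 47*√130/3 ≈ 178.63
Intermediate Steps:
n(E, l) = √(E² + l²)/6
n(7, 9)*(8*4 + 62) = (√(7² + 9²)/6)*(8*4 + 62) = (√(49 + 81)/6)*(32 + 62) = (√130/6)*94 = 47*√130/3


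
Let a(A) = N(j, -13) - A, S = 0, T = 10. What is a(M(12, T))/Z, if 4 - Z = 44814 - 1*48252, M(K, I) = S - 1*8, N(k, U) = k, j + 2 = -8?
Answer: -1/1721 ≈ -0.00058106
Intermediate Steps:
j = -10 (j = -2 - 8 = -10)
M(K, I) = -8 (M(K, I) = 0 - 1*8 = 0 - 8 = -8)
a(A) = -10 - A
Z = 3442 (Z = 4 - (44814 - 1*48252) = 4 - (44814 - 48252) = 4 - 1*(-3438) = 4 + 3438 = 3442)
a(M(12, T))/Z = (-10 - 1*(-8))/3442 = (-10 + 8)*(1/3442) = -2*1/3442 = -1/1721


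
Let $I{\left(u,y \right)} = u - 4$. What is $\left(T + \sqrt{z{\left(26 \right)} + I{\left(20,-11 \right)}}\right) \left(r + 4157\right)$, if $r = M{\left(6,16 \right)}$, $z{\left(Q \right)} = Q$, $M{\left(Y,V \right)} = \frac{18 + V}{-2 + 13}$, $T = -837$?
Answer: $- \frac{38301957}{11} + \frac{45761 \sqrt{42}}{11} \approx -3.455 \cdot 10^{6}$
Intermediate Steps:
$I{\left(u,y \right)} = -4 + u$
$M{\left(Y,V \right)} = \frac{18}{11} + \frac{V}{11}$ ($M{\left(Y,V \right)} = \frac{18 + V}{11} = \left(18 + V\right) \frac{1}{11} = \frac{18}{11} + \frac{V}{11}$)
$r = \frac{34}{11}$ ($r = \frac{18}{11} + \frac{1}{11} \cdot 16 = \frac{18}{11} + \frac{16}{11} = \frac{34}{11} \approx 3.0909$)
$\left(T + \sqrt{z{\left(26 \right)} + I{\left(20,-11 \right)}}\right) \left(r + 4157\right) = \left(-837 + \sqrt{26 + \left(-4 + 20\right)}\right) \left(\frac{34}{11} + 4157\right) = \left(-837 + \sqrt{26 + 16}\right) \frac{45761}{11} = \left(-837 + \sqrt{42}\right) \frac{45761}{11} = - \frac{38301957}{11} + \frac{45761 \sqrt{42}}{11}$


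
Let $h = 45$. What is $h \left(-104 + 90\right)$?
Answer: $-630$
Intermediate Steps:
$h \left(-104 + 90\right) = 45 \left(-104 + 90\right) = 45 \left(-14\right) = -630$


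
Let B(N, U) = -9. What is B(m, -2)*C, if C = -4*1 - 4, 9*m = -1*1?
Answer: 72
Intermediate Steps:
m = -1/9 (m = (-1*1)/9 = (1/9)*(-1) = -1/9 ≈ -0.11111)
C = -8 (C = -4 - 4 = -8)
B(m, -2)*C = -9*(-8) = 72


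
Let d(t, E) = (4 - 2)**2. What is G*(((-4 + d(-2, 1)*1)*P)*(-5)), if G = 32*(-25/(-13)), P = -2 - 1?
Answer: 0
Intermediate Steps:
d(t, E) = 4 (d(t, E) = 2**2 = 4)
P = -3
G = 800/13 (G = 32*(-25*(-1/13)) = 32*(25/13) = 800/13 ≈ 61.538)
G*(((-4 + d(-2, 1)*1)*P)*(-5)) = 800*(((-4 + 4*1)*(-3))*(-5))/13 = 800*(((-4 + 4)*(-3))*(-5))/13 = 800*((0*(-3))*(-5))/13 = 800*(0*(-5))/13 = (800/13)*0 = 0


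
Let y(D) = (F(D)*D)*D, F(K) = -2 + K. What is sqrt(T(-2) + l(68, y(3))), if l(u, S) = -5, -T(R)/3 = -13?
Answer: sqrt(34) ≈ 5.8309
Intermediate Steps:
T(R) = 39 (T(R) = -3*(-13) = 39)
y(D) = D**2*(-2 + D) (y(D) = ((-2 + D)*D)*D = (D*(-2 + D))*D = D**2*(-2 + D))
sqrt(T(-2) + l(68, y(3))) = sqrt(39 - 5) = sqrt(34)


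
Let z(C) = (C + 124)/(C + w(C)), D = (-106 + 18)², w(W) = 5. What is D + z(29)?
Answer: 15497/2 ≈ 7748.5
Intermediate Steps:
D = 7744 (D = (-88)² = 7744)
z(C) = (124 + C)/(5 + C) (z(C) = (C + 124)/(C + 5) = (124 + C)/(5 + C))
D + z(29) = 7744 + (124 + 29)/(5 + 29) = 7744 + 153/34 = 7744 + (1/34)*153 = 7744 + 9/2 = 15497/2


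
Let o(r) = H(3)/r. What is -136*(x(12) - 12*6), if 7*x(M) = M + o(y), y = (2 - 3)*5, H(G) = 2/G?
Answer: 1003952/105 ≈ 9561.5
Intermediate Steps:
y = -5 (y = -1*5 = -5)
o(r) = 2/(3*r) (o(r) = (2/3)/r = (2*(⅓))/r = 2/(3*r))
x(M) = -2/105 + M/7 (x(M) = (M + (⅔)/(-5))/7 = (M + (⅔)*(-⅕))/7 = (M - 2/15)/7 = (-2/15 + M)/7 = -2/105 + M/7)
-136*(x(12) - 12*6) = -136*((-2/105 + (⅐)*12) - 12*6) = -136*((-2/105 + 12/7) - 72) = -136*(178/105 - 72) = -136*(-7382/105) = 1003952/105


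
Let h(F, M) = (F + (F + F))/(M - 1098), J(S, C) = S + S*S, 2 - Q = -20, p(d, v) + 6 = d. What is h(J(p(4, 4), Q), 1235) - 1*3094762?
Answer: -423982388/137 ≈ -3.0948e+6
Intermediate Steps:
p(d, v) = -6 + d
Q = 22 (Q = 2 - 1*(-20) = 2 + 20 = 22)
J(S, C) = S + S²
h(F, M) = 3*F/(-1098 + M) (h(F, M) = (F + 2*F)/(-1098 + M) = (3*F)/(-1098 + M) = 3*F/(-1098 + M))
h(J(p(4, 4), Q), 1235) - 1*3094762 = 3*((-6 + 4)*(1 + (-6 + 4)))/(-1098 + 1235) - 1*3094762 = 3*(-2*(1 - 2))/137 - 3094762 = 3*(-2*(-1))*(1/137) - 3094762 = 3*2*(1/137) - 3094762 = 6/137 - 3094762 = -423982388/137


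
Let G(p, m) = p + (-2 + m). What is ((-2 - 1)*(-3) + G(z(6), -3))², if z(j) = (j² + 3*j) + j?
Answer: 4096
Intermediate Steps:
z(j) = j² + 4*j
G(p, m) = -2 + m + p
((-2 - 1)*(-3) + G(z(6), -3))² = ((-2 - 1)*(-3) + (-2 - 3 + 6*(4 + 6)))² = (-3*(-3) + (-2 - 3 + 6*10))² = (9 + (-2 - 3 + 60))² = (9 + 55)² = 64² = 4096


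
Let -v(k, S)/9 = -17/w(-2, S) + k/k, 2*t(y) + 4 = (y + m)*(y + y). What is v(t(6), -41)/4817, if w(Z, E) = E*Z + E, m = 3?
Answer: -216/197497 ≈ -0.0010937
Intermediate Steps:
w(Z, E) = E + E*Z
t(y) = -2 + y*(3 + y) (t(y) = -2 + ((y + 3)*(y + y))/2 = -2 + ((3 + y)*(2*y))/2 = -2 + (2*y*(3 + y))/2 = -2 + y*(3 + y))
v(k, S) = -9 - 153/S (v(k, S) = -9*(-17*1/(S*(1 - 2)) + k/k) = -9*(-17*(-1/S) + 1) = -9*(-(-17)/S + 1) = -9*(17/S + 1) = -9*(1 + 17/S) = -9 - 153/S)
v(t(6), -41)/4817 = (-9 - 153/(-41))/4817 = (-9 - 153*(-1/41))*(1/4817) = (-9 + 153/41)*(1/4817) = -216/41*1/4817 = -216/197497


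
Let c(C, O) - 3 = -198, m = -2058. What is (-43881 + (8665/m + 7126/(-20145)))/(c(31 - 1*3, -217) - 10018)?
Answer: 202158412327/47046082370 ≈ 4.2970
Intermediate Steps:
c(C, O) = -195 (c(C, O) = 3 - 198 = -195)
(-43881 + (8665/m + 7126/(-20145)))/(c(31 - 1*3, -217) - 10018) = (-43881 + (8665/(-2058) + 7126/(-20145)))/(-195 - 10018) = (-43881 + (8665*(-1/2058) + 7126*(-1/20145)))/(-10213) = (-43881 + (-8665/2058 - 7126/20145))*(-1/10213) = (-43881 - 21024637/4606490)*(-1/10213) = -202158412327/4606490*(-1/10213) = 202158412327/47046082370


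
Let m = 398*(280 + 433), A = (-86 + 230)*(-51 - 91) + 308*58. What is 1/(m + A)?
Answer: 1/281190 ≈ 3.5563e-6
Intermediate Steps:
A = -2584 (A = 144*(-142) + 17864 = -20448 + 17864 = -2584)
m = 283774 (m = 398*713 = 283774)
1/(m + A) = 1/(283774 - 2584) = 1/281190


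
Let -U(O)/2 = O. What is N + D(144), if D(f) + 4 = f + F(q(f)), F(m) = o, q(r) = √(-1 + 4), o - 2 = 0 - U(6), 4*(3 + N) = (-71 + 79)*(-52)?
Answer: 47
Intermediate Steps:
N = -107 (N = -3 + ((-71 + 79)*(-52))/4 = -3 + (8*(-52))/4 = -3 + (¼)*(-416) = -3 - 104 = -107)
U(O) = -2*O
o = 14 (o = 2 + (0 - (-2)*6) = 2 + (0 - 1*(-12)) = 2 + (0 + 12) = 2 + 12 = 14)
q(r) = √3
F(m) = 14
D(f) = 10 + f (D(f) = -4 + (f + 14) = -4 + (14 + f) = 10 + f)
N + D(144) = -107 + (10 + 144) = -107 + 154 = 47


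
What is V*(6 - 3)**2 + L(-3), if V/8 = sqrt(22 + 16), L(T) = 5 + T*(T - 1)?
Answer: 17 + 72*sqrt(38) ≈ 460.84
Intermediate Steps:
L(T) = 5 + T*(-1 + T)
V = 8*sqrt(38) (V = 8*sqrt(22 + 16) = 8*sqrt(38) ≈ 49.315)
V*(6 - 3)**2 + L(-3) = (8*sqrt(38))*(6 - 3)**2 + (5 + (-3)**2 - 1*(-3)) = (8*sqrt(38))*3**2 + (5 + 9 + 3) = (8*sqrt(38))*9 + 17 = 72*sqrt(38) + 17 = 17 + 72*sqrt(38)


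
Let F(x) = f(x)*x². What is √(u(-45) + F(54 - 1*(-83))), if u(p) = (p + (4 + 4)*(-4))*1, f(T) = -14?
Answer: I*√262843 ≈ 512.68*I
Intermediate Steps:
u(p) = -32 + p (u(p) = (p + 8*(-4))*1 = (p - 32)*1 = (-32 + p)*1 = -32 + p)
F(x) = -14*x²
√(u(-45) + F(54 - 1*(-83))) = √((-32 - 45) - 14*(54 - 1*(-83))²) = √(-77 - 14*(54 + 83)²) = √(-77 - 14*137²) = √(-77 - 14*18769) = √(-77 - 262766) = √(-262843) = I*√262843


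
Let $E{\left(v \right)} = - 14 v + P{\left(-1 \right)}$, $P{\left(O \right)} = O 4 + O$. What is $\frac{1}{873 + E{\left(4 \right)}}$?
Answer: $\frac{1}{812} \approx 0.0012315$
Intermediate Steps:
$P{\left(O \right)} = 5 O$ ($P{\left(O \right)} = 4 O + O = 5 O$)
$E{\left(v \right)} = -5 - 14 v$ ($E{\left(v \right)} = - 14 v + 5 \left(-1\right) = - 14 v - 5 = -5 - 14 v$)
$\frac{1}{873 + E{\left(4 \right)}} = \frac{1}{873 - 61} = \frac{1}{812}$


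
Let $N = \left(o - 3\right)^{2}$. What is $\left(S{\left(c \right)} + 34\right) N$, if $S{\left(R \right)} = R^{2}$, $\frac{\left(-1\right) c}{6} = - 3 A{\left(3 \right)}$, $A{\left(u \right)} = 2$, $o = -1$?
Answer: $21280$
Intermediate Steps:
$N = 16$ ($N = \left(-1 - 3\right)^{2} = \left(-4\right)^{2} = 16$)
$c = 36$ ($c = - 6 \left(\left(-3\right) 2\right) = \left(-6\right) \left(-6\right) = 36$)
$\left(S{\left(c \right)} + 34\right) N = \left(36^{2} + 34\right) 16 = \left(1296 + 34\right) 16 = 1330 \cdot 16 = 21280$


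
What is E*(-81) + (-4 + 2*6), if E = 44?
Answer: -3556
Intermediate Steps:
E*(-81) + (-4 + 2*6) = 44*(-81) + (-4 + 2*6) = -3564 + (-4 + 12) = -3564 + 8 = -3556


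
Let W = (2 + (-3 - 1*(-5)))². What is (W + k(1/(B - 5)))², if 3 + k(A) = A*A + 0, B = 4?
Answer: 196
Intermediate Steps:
k(A) = -3 + A² (k(A) = -3 + (A*A + 0) = -3 + (A² + 0) = -3 + A²)
W = 16 (W = (2 + (-3 + 5))² = (2 + 2)² = 4² = 16)
(W + k(1/(B - 5)))² = (16 + (-3 + (1/(4 - 5))²))² = (16 + (-3 + (1/(-1))²))² = (16 + (-3 + (-1)²))² = (16 + (-3 + 1))² = (16 - 2)² = 14² = 196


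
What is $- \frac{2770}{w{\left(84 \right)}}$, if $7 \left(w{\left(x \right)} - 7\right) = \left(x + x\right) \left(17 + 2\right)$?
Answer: $- \frac{2770}{463} \approx -5.9827$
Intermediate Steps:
$w{\left(x \right)} = 7 + \frac{38 x}{7}$ ($w{\left(x \right)} = 7 + \frac{\left(x + x\right) \left(17 + 2\right)}{7} = 7 + \frac{2 x 19}{7} = 7 + \frac{38 x}{7}$)
$- \frac{2770}{w{\left(84 \right)}} = - \frac{2770}{7 + \frac{38}{7} \cdot 84} = - \frac{2770}{7 + 456} = - \frac{2770}{463}$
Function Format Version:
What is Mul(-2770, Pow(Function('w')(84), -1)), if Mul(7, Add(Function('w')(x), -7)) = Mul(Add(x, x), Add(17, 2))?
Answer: Rational(-2770, 463) ≈ -5.9827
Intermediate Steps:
Function('w')(x) = Add(7, Mul(Rational(38, 7), x)) (Function('w')(x) = Add(7, Mul(Rational(1, 7), Mul(Add(x, x), Add(17, 2)))) = Add(7, Mul(Rational(1, 7), Mul(Mul(2, x), 19))) = Add(7, Mul(Rational(1, 7), Mul(38, x))) = Add(7, Mul(Rational(38, 7), x)))
Mul(-2770, Pow(Function('w')(84), -1)) = Mul(-2770, Pow(Add(7, Mul(Rational(38, 7), 84)), -1)) = Mul(-2770, Pow(Add(7, 456), -1)) = Mul(-2770, Pow(463, -1)) = Mul(-2770, Rational(1, 463)) = Rational(-2770, 463)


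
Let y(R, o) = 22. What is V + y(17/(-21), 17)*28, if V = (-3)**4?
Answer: 697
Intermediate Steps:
V = 81
V + y(17/(-21), 17)*28 = 81 + 22*28 = 81 + 616 = 697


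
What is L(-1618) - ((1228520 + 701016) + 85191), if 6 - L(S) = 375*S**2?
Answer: -983736221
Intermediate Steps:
L(S) = 6 - 375*S**2
L(-1618) - ((1228520 + 701016) + 85191) = (6 - 375*(-1618)**2) - ((1228520 + 701016) + 85191) = (6 - 375*2617924) - (1929536 + 85191) = (6 - 981721500) - 1*2014727 = -981721494 - 2014727 = -983736221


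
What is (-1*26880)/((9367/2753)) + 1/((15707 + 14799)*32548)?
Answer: -73475922773934953/9300581300696 ≈ -7900.1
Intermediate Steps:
(-1*26880)/((9367/2753)) + 1/((15707 + 14799)*32548) = -26880/(9367*(1/2753)) + (1/32548)/30506 = -26880/9367/2753 + (1/30506)*(1/32548) = -26880*2753/9367 + 1/992909288 = -74000640/9367 + 1/992909288 = -73475922773934953/9300581300696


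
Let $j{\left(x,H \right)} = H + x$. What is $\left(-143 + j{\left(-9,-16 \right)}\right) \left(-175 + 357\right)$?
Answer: $-30576$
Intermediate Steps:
$\left(-143 + j{\left(-9,-16 \right)}\right) \left(-175 + 357\right) = \left(-143 - 25\right) \left(-175 + 357\right) = \left(-143 - 25\right) 182 = \left(-168\right) 182 = -30576$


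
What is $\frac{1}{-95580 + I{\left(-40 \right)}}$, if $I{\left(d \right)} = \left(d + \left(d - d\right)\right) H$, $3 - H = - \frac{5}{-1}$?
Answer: $- \frac{1}{95500} \approx -1.0471 \cdot 10^{-5}$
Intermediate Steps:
$H = -2$ ($H = 3 - - \frac{5}{-1} = 3 - \left(-5\right) \left(-1\right) = 3 - 5 = -2$)
$I{\left(d \right)} = - 2 d$ ($I{\left(d \right)} = \left(d + \left(d - d\right)\right) \left(-2\right) = \left(d + 0\right) \left(-2\right) = d \left(-2\right) = - 2 d$)
$\frac{1}{-95580 + I{\left(-40 \right)}} = \frac{1}{-95580 - -80} = \frac{1}{-95580 + 80} = \frac{1}{-95500} = - \frac{1}{95500}$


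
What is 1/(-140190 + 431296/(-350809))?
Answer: -350809/49180345006 ≈ -7.1331e-6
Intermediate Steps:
1/(-140190 + 431296/(-350809)) = 1/(-140190 + 431296*(-1/350809)) = 1/(-140190 - 431296/350809) = 1/(-49180345006/350809) = -350809/49180345006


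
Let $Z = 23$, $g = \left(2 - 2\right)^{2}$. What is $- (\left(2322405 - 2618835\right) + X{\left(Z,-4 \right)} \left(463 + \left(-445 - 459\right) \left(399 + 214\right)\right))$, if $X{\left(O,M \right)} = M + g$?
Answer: $-1918326$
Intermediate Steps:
$g = 0$ ($g = 0^{2} = 0$)
$X{\left(O,M \right)} = M$ ($X{\left(O,M \right)} = M + 0 = M$)
$- (\left(2322405 - 2618835\right) + X{\left(Z,-4 \right)} \left(463 + \left(-445 - 459\right) \left(399 + 214\right)\right)) = - (\left(2322405 - 2618835\right) - 4 \left(463 + \left(-445 - 459\right) \left(399 + 214\right)\right)) = - (-296430 - 4 \left(463 - 554152\right)) = - (-296430 - -2214756) = - (-296430 + 2214756) = \left(-1\right) 1918326 = -1918326$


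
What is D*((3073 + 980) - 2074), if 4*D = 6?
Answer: 5937/2 ≈ 2968.5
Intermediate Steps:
D = 3/2 (D = (¼)*6 = 3/2 ≈ 1.5000)
D*((3073 + 980) - 2074) = 3*((3073 + 980) - 2074)/2 = 3*(4053 - 2074)/2 = (3/2)*1979 = 5937/2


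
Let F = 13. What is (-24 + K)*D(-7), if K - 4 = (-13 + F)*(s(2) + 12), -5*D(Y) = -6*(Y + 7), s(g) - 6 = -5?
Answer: 0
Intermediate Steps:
s(g) = 1 (s(g) = 6 - 5 = 1)
D(Y) = 42/5 + 6*Y/5 (D(Y) = -(-6)*(Y + 7)/5 = -(-6)*(7 + Y)/5 = -(-42 - 6*Y)/5 = 42/5 + 6*Y/5)
K = 4 (K = 4 + (-13 + 13)*(1 + 12) = 4 + 0*13 = 4 + 0 = 4)
(-24 + K)*D(-7) = (-24 + 4)*(42/5 + (6/5)*(-7)) = -20*(42/5 - 42/5) = -20*0 = 0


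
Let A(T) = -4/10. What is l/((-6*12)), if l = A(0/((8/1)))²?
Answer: -1/450 ≈ -0.0022222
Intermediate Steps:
A(T) = -⅖ (A(T) = -4*⅒ = -⅖)
l = 4/25 (l = (-⅖)² = 4/25 ≈ 0.16000)
l/((-6*12)) = 4/(25*((-6*12))) = (4/25)/(-72) = (4/25)*(-1/72) = -1/450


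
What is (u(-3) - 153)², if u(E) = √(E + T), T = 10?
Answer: (153 - √7)² ≈ 22606.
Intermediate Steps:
u(E) = √(10 + E) (u(E) = √(E + 10) = √(10 + E))
(u(-3) - 153)² = (√(10 - 3) - 153)² = (√7 - 153)² = (-153 + √7)²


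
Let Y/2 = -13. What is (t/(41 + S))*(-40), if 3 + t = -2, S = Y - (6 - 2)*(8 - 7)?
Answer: 200/11 ≈ 18.182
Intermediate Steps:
Y = -26 (Y = 2*(-13) = -26)
S = -30 (S = -26 - (6 - 2)*(8 - 7) = -26 - 4 = -30)
t = -5 (t = -3 - 2 = -5)
(t/(41 + S))*(-40) = -5/(41 - 30)*(-40) = -5/11*(-40) = 200/11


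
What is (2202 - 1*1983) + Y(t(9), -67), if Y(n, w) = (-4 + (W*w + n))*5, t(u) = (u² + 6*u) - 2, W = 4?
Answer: -476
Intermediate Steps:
t(u) = -2 + u² + 6*u
Y(n, w) = -20 + 5*n + 20*w (Y(n, w) = (-4 + (4*w + n))*5 = (-4 + (n + 4*w))*5 = (-4 + n + 4*w)*5 = -20 + 5*n + 20*w)
(2202 - 1*1983) + Y(t(9), -67) = (2202 - 1*1983) + (-20 + 5*(-2 + 9² + 6*9) + 20*(-67)) = (2202 - 1983) + (-20 + 5*(-2 + 81 + 54) - 1340) = 219 + (-20 + 5*133 - 1340) = 219 + (-20 + 665 - 1340) = 219 - 695 = -476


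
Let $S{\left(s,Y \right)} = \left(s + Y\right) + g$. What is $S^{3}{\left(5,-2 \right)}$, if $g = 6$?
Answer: $729$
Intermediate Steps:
$S{\left(s,Y \right)} = 6 + Y + s$ ($S{\left(s,Y \right)} = \left(s + Y\right) + 6 = \left(Y + s\right) + 6 = 6 + Y + s$)
$S^{3}{\left(5,-2 \right)} = \left(6 - 2 + 5\right)^{3} = 9^{3} = 729$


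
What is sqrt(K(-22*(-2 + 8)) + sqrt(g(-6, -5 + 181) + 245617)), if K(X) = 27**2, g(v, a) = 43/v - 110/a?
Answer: sqrt(26244 + 3*sqrt(35367726))/6 ≈ 34.994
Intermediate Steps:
g(v, a) = -110/a + 43/v
K(X) = 729
sqrt(K(-22*(-2 + 8)) + sqrt(g(-6, -5 + 181) + 245617)) = sqrt(729 + sqrt((-110/(-5 + 181) + 43/(-6)) + 245617)) = sqrt(729 + sqrt((-110/176 + 43*(-1/6)) + 245617)) = sqrt(729 + sqrt((-110*1/176 - 43/6) + 245617)) = sqrt(729 + sqrt((-5/8 - 43/6) + 245617)) = sqrt(729 + sqrt(-187/24 + 245617)) = sqrt(729 + sqrt(5894621/24)) = sqrt(729 + sqrt(35367726)/12)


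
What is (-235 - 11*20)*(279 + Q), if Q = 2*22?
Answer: -146965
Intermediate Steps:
Q = 44
(-235 - 11*20)*(279 + Q) = (-235 - 11*20)*(279 + 44) = (-235 - 220)*323 = -455*323 = -146965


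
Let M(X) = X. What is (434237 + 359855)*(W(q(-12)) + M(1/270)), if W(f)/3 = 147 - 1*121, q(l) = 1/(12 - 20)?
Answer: 8362185806/135 ≈ 6.1942e+7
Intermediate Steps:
q(l) = -⅛ (q(l) = 1/(-8) = -⅛)
W(f) = 78 (W(f) = 3*(147 - 1*121) = 3*(147 - 121) = 3*26 = 78)
(434237 + 359855)*(W(q(-12)) + M(1/270)) = (434237 + 359855)*(78 + 1/270) = 794092*(78 + 1/270) = 794092*(21061/270) = 8362185806/135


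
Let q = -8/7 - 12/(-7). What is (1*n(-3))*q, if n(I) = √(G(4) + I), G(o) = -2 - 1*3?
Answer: 8*I*√2/7 ≈ 1.6162*I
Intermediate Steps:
G(o) = -5 (G(o) = -2 - 3 = -5)
q = 4/7 (q = -8*⅐ - 12*(-⅐) = -8/7 + 12/7 = 4/7 ≈ 0.57143)
n(I) = √(-5 + I)
(1*n(-3))*q = (1*√(-5 - 3))*(4/7) = (1*√(-8))*(4/7) = (1*(2*I*√2))*(4/7) = (2*I*√2)*(4/7) = 8*I*√2/7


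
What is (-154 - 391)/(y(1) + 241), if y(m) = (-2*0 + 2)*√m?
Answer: -545/243 ≈ -2.2428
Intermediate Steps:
y(m) = 2*√m (y(m) = (0 + 2)*√m = 2*√m)
(-154 - 391)/(y(1) + 241) = (-154 - 391)/(2*√1 + 241) = -545/(2*1 + 241) = -545/(2 + 241) = -545/243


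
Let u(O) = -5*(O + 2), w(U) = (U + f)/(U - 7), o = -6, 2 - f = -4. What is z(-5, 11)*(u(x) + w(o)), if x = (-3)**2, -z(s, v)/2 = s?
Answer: -550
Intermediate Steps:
f = 6 (f = 2 - 1*(-4) = 2 + 4 = 6)
z(s, v) = -2*s
x = 9
w(U) = (6 + U)/(-7 + U) (w(U) = (U + 6)/(U - 7) = (6 + U)/(-7 + U))
u(O) = -10 - 5*O (u(O) = -5*(2 + O) = -10 - 5*O)
z(-5, 11)*(u(x) + w(o)) = (-2*(-5))*((-10 - 5*9) + (6 - 6)/(-7 - 6)) = 10*((-10 - 45) + 0/(-13)) = 10*(-55 - 1/13*0) = 10*(-55 + 0) = 10*(-55) = -550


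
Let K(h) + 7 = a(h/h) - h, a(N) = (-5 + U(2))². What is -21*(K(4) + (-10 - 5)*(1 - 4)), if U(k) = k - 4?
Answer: -1743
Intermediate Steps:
U(k) = -4 + k
a(N) = 49 (a(N) = (-5 + (-4 + 2))² = (-5 - 2)² = (-7)² = 49)
K(h) = 42 - h (K(h) = -7 + (49 - h) = 42 - h)
-21*(K(4) + (-10 - 5)*(1 - 4)) = -21*((42 - 1*4) + (-10 - 5)*(1 - 4)) = -21*((42 - 4) - 15*(-3)) = -21*(38 + 45) = -21*83 = -1743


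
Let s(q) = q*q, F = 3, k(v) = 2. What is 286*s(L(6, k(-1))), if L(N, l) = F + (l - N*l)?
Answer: 14014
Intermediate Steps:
L(N, l) = 3 + l - N*l (L(N, l) = 3 + (l - N*l) = 3 + l - N*l)
s(q) = q²
286*s(L(6, k(-1))) = 286*(3 + 2 - 1*6*2)² = 286*(3 + 2 - 12)² = 286*(-7)² = 286*49 = 14014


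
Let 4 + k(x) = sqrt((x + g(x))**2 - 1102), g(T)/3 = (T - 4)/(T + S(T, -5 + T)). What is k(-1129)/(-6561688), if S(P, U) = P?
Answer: 1/1640422 - 13*sqrt(38318944569)/14816291504 ≈ -0.00017115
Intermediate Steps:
g(T) = 3*(-4 + T)/(2*T) (g(T) = 3*((T - 4)/(T + T)) = 3*((-4 + T)/((2*T))) = 3*((-4 + T)*(1/(2*T))) = 3*((-4 + T)/(2*T)) = 3*(-4 + T)/(2*T))
k(x) = -4 + sqrt(-1102 + (3/2 + x - 6/x)**2) (k(x) = -4 + sqrt((x + (3/2 - 6/x))**2 - 1102) = -4 + sqrt((3/2 + x - 6/x)**2 - 1102) = -4 + sqrt(-1102 + (3/2 + x - 6/x)**2))
k(-1129)/(-6561688) = (-4 + sqrt(-4447 - 72/(-1129) + 4*(-1129)**2 + 12*(-1129) + 144/(-1129)**2)/2)/(-6561688) = (-4 + sqrt(-4447 - 72*(-1/1129) + 4*1274641 - 13548 + 144*(1/1274641))/2)*(-1/6561688) = (-4 + sqrt(-4447 + 72/1129 + 5098564 - 13548 + 144/1274641)/2)*(-1/6561688) = (-4 + sqrt(6475901632161/1274641)/2)*(-1/6561688) = (-4 + (13*sqrt(38318944569)/1129)/2)*(-1/6561688) = (-4 + 13*sqrt(38318944569)/2258)*(-1/6561688) = 1/1640422 - 13*sqrt(38318944569)/14816291504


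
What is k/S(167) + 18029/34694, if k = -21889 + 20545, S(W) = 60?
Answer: -345053/15770 ≈ -21.880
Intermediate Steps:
k = -1344
k/S(167) + 18029/34694 = -1344/60 + 18029/34694 = -1344*1/60 + 18029*(1/34694) = -112/5 + 1639/3154 = -345053/15770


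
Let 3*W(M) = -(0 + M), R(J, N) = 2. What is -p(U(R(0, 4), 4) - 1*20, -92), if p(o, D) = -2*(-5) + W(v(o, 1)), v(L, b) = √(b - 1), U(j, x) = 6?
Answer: -10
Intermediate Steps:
v(L, b) = √(-1 + b)
W(M) = -M/3 (W(M) = (-(0 + M))/3 = (-M)/3 = -M/3)
p(o, D) = 10 (p(o, D) = -2*(-5) - √(-1 + 1)/3 = 10 - √0/3 = 10 - ⅓*0 = 10 + 0 = 10)
-p(U(R(0, 4), 4) - 1*20, -92) = -1*10 = -10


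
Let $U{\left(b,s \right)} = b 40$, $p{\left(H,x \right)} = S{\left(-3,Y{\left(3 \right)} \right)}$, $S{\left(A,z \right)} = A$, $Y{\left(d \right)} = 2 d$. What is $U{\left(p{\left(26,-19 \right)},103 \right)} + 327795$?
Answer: $327675$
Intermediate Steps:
$p{\left(H,x \right)} = -3$
$U{\left(b,s \right)} = 40 b$
$U{\left(p{\left(26,-19 \right)},103 \right)} + 327795 = 40 \left(-3\right) + 327795 = -120 + 327795 = 327675$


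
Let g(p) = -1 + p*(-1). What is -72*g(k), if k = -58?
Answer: -4104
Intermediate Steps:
g(p) = -1 - p
-72*g(k) = -72*(-1 - 1*(-58)) = -72*(-1 + 58) = -72*57 = -4104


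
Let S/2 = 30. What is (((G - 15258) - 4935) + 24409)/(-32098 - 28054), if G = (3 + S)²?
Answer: -8185/60152 ≈ -0.13607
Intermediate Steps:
S = 60 (S = 2*30 = 60)
G = 3969 (G = (3 + 60)² = 63² = 3969)
(((G - 15258) - 4935) + 24409)/(-32098 - 28054) = (((3969 - 15258) - 4935) + 24409)/(-32098 - 28054) = ((-11289 - 4935) + 24409)/(-60152) = (-16224 + 24409)*(-1/60152) = 8185*(-1/60152) = -8185/60152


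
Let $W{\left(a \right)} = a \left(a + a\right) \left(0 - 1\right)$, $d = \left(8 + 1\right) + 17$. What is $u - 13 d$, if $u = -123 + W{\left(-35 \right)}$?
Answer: $-2911$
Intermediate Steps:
$d = 26$ ($d = 9 + 17 = 26$)
$W{\left(a \right)} = - 2 a^{2}$ ($W{\left(a \right)} = a 2 a \left(-1\right) = 2 a^{2} \left(-1\right) = - 2 a^{2}$)
$u = -2573$ ($u = -123 - 2 \left(-35\right)^{2} = -123 - 2450 = -2573$)
$u - 13 d = -2573 - 13 \cdot 26 = -2573 - 338 = -2911$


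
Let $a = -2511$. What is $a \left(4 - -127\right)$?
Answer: $-328941$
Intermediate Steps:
$a \left(4 - -127\right) = - 2511 \left(4 - -127\right) = - 2511 \left(4 + 127\right) = \left(-2511\right) 131 = -328941$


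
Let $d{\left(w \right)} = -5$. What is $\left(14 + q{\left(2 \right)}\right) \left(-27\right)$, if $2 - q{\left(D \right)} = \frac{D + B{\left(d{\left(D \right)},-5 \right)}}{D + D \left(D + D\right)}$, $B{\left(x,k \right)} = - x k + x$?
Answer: $- \frac{2538}{5} \approx -507.6$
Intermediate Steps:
$B{\left(x,k \right)} = x - k x$ ($B{\left(x,k \right)} = - k x + x = x - k x$)
$q{\left(D \right)} = 2 - \frac{-30 + D}{D + 2 D^{2}}$ ($q{\left(D \right)} = 2 - \frac{D - 5 \left(1 - -5\right)}{D + D \left(D + D\right)} = 2 - \frac{D - 5 \left(1 + 5\right)}{D + D 2 D} = 2 - \frac{D - 30}{D + 2 D^{2}} = 2 - \frac{-30 + D}{D + 2 D^{2}}$)
$\left(14 + q{\left(2 \right)}\right) \left(-27\right) = \left(14 + \frac{30 + 2 + 4 \cdot 2^{2}}{2 \left(1 + 2 \cdot 2\right)}\right) \left(-27\right) = \left(14 + \frac{30 + 2 + 4 \cdot 4}{2 \left(1 + 4\right)}\right) \left(-27\right) = \left(14 + \frac{30 + 2 + 16}{2 \cdot 5}\right) \left(-27\right) = \left(14 + \frac{1}{2} \cdot \frac{1}{5} \cdot 48\right) \left(-27\right) = \left(14 + \frac{24}{5}\right) \left(-27\right) = \frac{94}{5} \left(-27\right) = - \frac{2538}{5}$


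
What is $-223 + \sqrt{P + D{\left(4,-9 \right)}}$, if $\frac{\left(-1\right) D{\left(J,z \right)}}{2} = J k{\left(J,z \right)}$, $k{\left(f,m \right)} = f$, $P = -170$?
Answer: $-223 + i \sqrt{202} \approx -223.0 + 14.213 i$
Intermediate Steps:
$D{\left(J,z \right)} = - 2 J^{2}$ ($D{\left(J,z \right)} = - 2 J J = - 2 J^{2}$)
$-223 + \sqrt{P + D{\left(4,-9 \right)}} = -223 + \sqrt{-170 - 2 \cdot 4^{2}} = -223 + \sqrt{-170 - 32} = -223 + \sqrt{-202} = -223 + i \sqrt{202}$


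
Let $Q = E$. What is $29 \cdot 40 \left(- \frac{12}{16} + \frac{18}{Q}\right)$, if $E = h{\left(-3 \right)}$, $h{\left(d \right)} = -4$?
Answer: $-6090$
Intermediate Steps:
$E = -4$
$Q = -4$
$29 \cdot 40 \left(- \frac{12}{16} + \frac{18}{Q}\right) = 29 \cdot 40 \left(- \frac{12}{16} + \frac{18}{-4}\right) = 1160 \left(\left(-12\right) \frac{1}{16} + 18 \left(- \frac{1}{4}\right)\right) = 1160 \left(- \frac{3}{4} - \frac{9}{2}\right) = 1160 \left(- \frac{21}{4}\right) = -6090$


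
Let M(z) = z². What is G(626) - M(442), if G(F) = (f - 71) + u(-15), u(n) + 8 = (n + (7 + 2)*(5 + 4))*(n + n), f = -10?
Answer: -197433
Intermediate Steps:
u(n) = -8 + 2*n*(81 + n) (u(n) = -8 + (n + (7 + 2)*(5 + 4))*(n + n) = -8 + (n + 9*9)*(2*n) = -8 + (n + 81)*(2*n) = -8 + (81 + n)*(2*n) = -8 + 2*n*(81 + n))
G(F) = -2069 (G(F) = (-10 - 71) + (-8 + 2*(-15)² + 162*(-15)) = -81 + (-8 + 2*225 - 2430) = -81 + (-8 + 450 - 2430) = -81 - 1988 = -2069)
G(626) - M(442) = -2069 - 1*442² = -2069 - 1*195364 = -2069 - 195364 = -197433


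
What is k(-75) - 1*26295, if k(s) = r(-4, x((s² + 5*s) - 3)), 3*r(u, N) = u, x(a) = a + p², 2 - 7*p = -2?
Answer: -78889/3 ≈ -26296.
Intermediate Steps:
p = 4/7 (p = 2/7 - ⅐*(-2) = 2/7 + 2/7 = 4/7 ≈ 0.57143)
x(a) = 16/49 + a (x(a) = a + (4/7)² = a + 16/49 = 16/49 + a)
r(u, N) = u/3
k(s) = -4/3 (k(s) = (⅓)*(-4) = -4/3)
k(-75) - 1*26295 = -4/3 - 1*26295 = -4/3 - 26295 = -78889/3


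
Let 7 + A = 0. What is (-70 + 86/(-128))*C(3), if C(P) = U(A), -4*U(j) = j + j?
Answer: -31661/128 ≈ -247.35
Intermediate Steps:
A = -7 (A = -7 + 0 = -7)
U(j) = -j/2 (U(j) = -(j + j)/4 = -j/2)
C(P) = 7/2 (C(P) = -½*(-7) = 7/2)
(-70 + 86/(-128))*C(3) = (-70 + 86/(-128))*(7/2) = (-70 + 86*(-1/128))*(7/2) = (-70 - 43/64)*(7/2) = -4523/64*7/2 = -31661/128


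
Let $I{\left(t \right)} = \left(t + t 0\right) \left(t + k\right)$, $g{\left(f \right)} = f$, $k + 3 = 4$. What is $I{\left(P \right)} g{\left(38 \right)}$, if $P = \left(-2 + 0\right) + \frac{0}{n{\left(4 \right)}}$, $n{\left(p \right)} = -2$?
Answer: $76$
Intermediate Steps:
$k = 1$ ($k = -3 + 4 = 1$)
$P = -2$ ($P = \left(-2 + 0\right) + \frac{0}{-2} = -2 + 0 \left(- \frac{1}{2}\right) = -2 + 0 = -2$)
$I{\left(t \right)} = t \left(1 + t\right)$ ($I{\left(t \right)} = \left(t + t 0\right) \left(t + 1\right) = \left(t + 0\right) \left(1 + t\right) = t \left(1 + t\right)$)
$I{\left(P \right)} g{\left(38 \right)} = - 2 \left(1 - 2\right) 38 = \left(-2\right) \left(-1\right) 38 = 2 \cdot 38 = 76$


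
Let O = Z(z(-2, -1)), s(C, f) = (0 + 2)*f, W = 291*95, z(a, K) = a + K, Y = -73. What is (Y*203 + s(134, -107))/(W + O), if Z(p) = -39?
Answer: -5011/9202 ≈ -0.54456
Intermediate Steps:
z(a, K) = K + a
W = 27645
s(C, f) = 2*f
O = -39
(Y*203 + s(134, -107))/(W + O) = (-73*203 + 2*(-107))/(27645 - 39) = (-14819 - 214)/27606 = -15033*1/27606 = -5011/9202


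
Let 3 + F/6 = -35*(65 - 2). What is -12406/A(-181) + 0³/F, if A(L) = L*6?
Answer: 6203/543 ≈ 11.424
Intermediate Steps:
A(L) = 6*L
F = -13248 (F = -18 + 6*(-35*(65 - 2)) = -18 + 6*(-35*63) = -18 + 6*(-2205) = -18 - 13230 = -13248)
-12406/A(-181) + 0³/F = -12406/(6*(-181)) + 0³/(-13248) = -12406/(-1086) + 0*(-1/13248) = -12406*(-1/1086) + 0 = 6203/543 + 0 = 6203/543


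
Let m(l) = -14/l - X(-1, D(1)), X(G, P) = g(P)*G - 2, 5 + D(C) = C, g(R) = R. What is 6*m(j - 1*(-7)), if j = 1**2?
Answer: -45/2 ≈ -22.500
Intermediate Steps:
j = 1
D(C) = -5 + C
X(G, P) = -2 + G*P (X(G, P) = P*G - 2 = G*P - 2 = -2 + G*P)
m(l) = -2 - 14/l (m(l) = -14/l - (-2 - (-5 + 1)) = -14/l - (-2 - 1*(-4)) = -14/l - (-2 + 4) = -14/l - 1*2 = -14/l - 2 = -2 - 14/l)
6*m(j - 1*(-7)) = 6*(-2 - 14/(1 - 1*(-7))) = 6*(-2 - 14/(1 + 7)) = 6*(-2 - 14/8) = 6*(-2 - 14*1/8) = 6*(-2 - 7/4) = 6*(-15/4) = -45/2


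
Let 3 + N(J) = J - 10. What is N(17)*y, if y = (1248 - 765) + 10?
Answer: 1972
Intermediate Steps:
N(J) = -13 + J (N(J) = -3 + (J - 10) = -3 + (-10 + J) = -13 + J)
y = 493 (y = 483 + 10 = 493)
N(17)*y = (-13 + 17)*493 = 4*493 = 1972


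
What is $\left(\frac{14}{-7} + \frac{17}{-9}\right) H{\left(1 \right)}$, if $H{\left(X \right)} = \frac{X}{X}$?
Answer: $- \frac{35}{9} \approx -3.8889$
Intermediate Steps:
$H{\left(X \right)} = 1$
$\left(\frac{14}{-7} + \frac{17}{-9}\right) H{\left(1 \right)} = \left(\frac{14}{-7} + \frac{17}{-9}\right) 1 = \left(14 \left(- \frac{1}{7}\right) + 17 \left(- \frac{1}{9}\right)\right) 1 = \left(-2 - \frac{17}{9}\right) 1 = \left(- \frac{35}{9}\right) 1 = - \frac{35}{9}$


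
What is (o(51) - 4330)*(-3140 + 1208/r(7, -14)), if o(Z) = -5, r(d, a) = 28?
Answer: 93974130/7 ≈ 1.3425e+7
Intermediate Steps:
(o(51) - 4330)*(-3140 + 1208/r(7, -14)) = (-5 - 4330)*(-3140 + 1208/28) = -4335*(-3140 + 1208*(1/28)) = -4335*(-3140 + 302/7) = -4335*(-21678/7) = 93974130/7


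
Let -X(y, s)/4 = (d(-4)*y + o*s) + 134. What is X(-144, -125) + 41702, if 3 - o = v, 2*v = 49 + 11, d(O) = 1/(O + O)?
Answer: 27594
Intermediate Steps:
d(O) = 1/(2*O)
v = 30 (v = (49 + 11)/2 = (½)*60 = 30)
o = -27 (o = 3 - 1*30 = 3 - 30 = -27)
X(y, s) = -536 + y/2 + 108*s (X(y, s) = -4*((((½)/(-4))*y - 27*s) + 134) = -4*((((½)*(-¼))*y - 27*s) + 134) = -4*((-y/8 - 27*s) + 134) = -4*((-27*s - y/8) + 134) = -4*(134 - 27*s - y/8) = -536 + y/2 + 108*s)
X(-144, -125) + 41702 = (-536 + (½)*(-144) + 108*(-125)) + 41702 = (-536 - 72 - 13500) + 41702 = -14108 + 41702 = 27594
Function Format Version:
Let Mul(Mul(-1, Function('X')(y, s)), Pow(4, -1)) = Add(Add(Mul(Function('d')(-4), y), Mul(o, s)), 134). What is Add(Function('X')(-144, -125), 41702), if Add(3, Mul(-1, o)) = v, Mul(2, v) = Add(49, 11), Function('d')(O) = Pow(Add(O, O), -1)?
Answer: 27594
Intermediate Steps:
Function('d')(O) = Mul(Rational(1, 2), Pow(O, -1)) (Function('d')(O) = Pow(Mul(2, O), -1) = Mul(Rational(1, 2), Pow(O, -1)))
v = 30 (v = Mul(Rational(1, 2), Add(49, 11)) = Mul(Rational(1, 2), 60) = 30)
o = -27 (o = Add(3, Mul(-1, 30)) = Add(3, -30) = -27)
Function('X')(y, s) = Add(-536, Mul(Rational(1, 2), y), Mul(108, s)) (Function('X')(y, s) = Mul(-4, Add(Add(Mul(Mul(Rational(1, 2), Pow(-4, -1)), y), Mul(-27, s)), 134)) = Mul(-4, Add(Add(Mul(Mul(Rational(1, 2), Rational(-1, 4)), y), Mul(-27, s)), 134)) = Mul(-4, Add(Add(Mul(Rational(-1, 8), y), Mul(-27, s)), 134)) = Mul(-4, Add(Add(Mul(-27, s), Mul(Rational(-1, 8), y)), 134)) = Mul(-4, Add(134, Mul(-27, s), Mul(Rational(-1, 8), y))) = Add(-536, Mul(Rational(1, 2), y), Mul(108, s)))
Add(Function('X')(-144, -125), 41702) = Add(Add(-536, Mul(Rational(1, 2), -144), Mul(108, -125)), 41702) = Add(Add(-536, -72, -13500), 41702) = Add(-14108, 41702) = 27594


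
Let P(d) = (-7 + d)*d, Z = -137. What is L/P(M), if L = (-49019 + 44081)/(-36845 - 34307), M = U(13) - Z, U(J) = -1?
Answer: 823/208048448 ≈ 3.9558e-6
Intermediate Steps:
M = 136 (M = -1 - 1*(-137) = -1 + 137 = 136)
L = 2469/35576 (L = -4938/(-71152) = -4938*(-1/71152) = 2469/35576 ≈ 0.069401)
P(d) = d*(-7 + d)
L/P(M) = 2469/(35576*((136*(-7 + 136)))) = 2469/(35576*((136*129))) = (2469/35576)/17544 = (2469/35576)*(1/17544) = 823/208048448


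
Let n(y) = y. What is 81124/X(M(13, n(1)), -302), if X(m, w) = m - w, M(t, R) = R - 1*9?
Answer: 40562/147 ≈ 275.93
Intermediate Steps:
M(t, R) = -9 + R (M(t, R) = R - 9 = -9 + R)
81124/X(M(13, n(1)), -302) = 81124/((-9 + 1) - 1*(-302)) = 81124/(-8 + 302) = 81124/294 = 81124*(1/294) = 40562/147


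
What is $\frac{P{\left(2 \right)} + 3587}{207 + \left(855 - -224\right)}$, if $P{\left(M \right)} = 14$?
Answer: $\frac{3601}{1286} \approx 2.8002$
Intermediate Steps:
$\frac{P{\left(2 \right)} + 3587}{207 + \left(855 - -224\right)} = \frac{14 + 3587}{207 + \left(855 - -224\right)} = \frac{3601}{207 + \left(855 + 224\right)} = \frac{3601}{207 + 1079} = \frac{3601}{1286}$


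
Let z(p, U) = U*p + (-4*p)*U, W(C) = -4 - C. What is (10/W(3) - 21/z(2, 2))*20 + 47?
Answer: 374/7 ≈ 53.429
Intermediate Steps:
z(p, U) = -3*U*p (z(p, U) = U*p - 4*U*p = -3*U*p)
(10/W(3) - 21/z(2, 2))*20 + 47 = (10/(-4 - 1*3) - 21/((-3*2*2)))*20 + 47 = (10/(-4 - 3) - 21/(-12))*20 + 47 = (10/(-7) - 21*(-1/12))*20 + 47 = (10*(-1/7) + 7/4)*20 + 47 = (-10/7 + 7/4)*20 + 47 = (9/28)*20 + 47 = 45/7 + 47 = 374/7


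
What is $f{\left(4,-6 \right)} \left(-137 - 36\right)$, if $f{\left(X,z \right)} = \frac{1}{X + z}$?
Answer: $\frac{173}{2} \approx 86.5$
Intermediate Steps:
$f{\left(4,-6 \right)} \left(-137 - 36\right) = \frac{-137 - 36}{4 - 6} = \frac{1}{-2} \left(-173\right) = \left(- \frac{1}{2}\right) \left(-173\right) = \frac{173}{2}$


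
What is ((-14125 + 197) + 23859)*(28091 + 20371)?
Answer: 481276122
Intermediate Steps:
((-14125 + 197) + 23859)*(28091 + 20371) = (-13928 + 23859)*48462 = 9931*48462 = 481276122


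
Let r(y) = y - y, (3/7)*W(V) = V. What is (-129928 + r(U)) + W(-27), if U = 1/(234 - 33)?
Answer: -129991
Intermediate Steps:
W(V) = 7*V/3
U = 1/201 ≈ 0.0049751
r(y) = 0
(-129928 + r(U)) + W(-27) = (-129928 + 0) + (7/3)*(-27) = -129928 - 63 = -129991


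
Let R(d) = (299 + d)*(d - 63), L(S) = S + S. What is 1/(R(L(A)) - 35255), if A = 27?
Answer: -1/38432 ≈ -2.6020e-5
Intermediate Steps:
L(S) = 2*S
R(d) = (-63 + d)*(299 + d) (R(d) = (299 + d)*(-63 + d) = (-63 + d)*(299 + d))
1/(R(L(A)) - 35255) = 1/((-18837 + (2*27)² + 236*(2*27)) - 35255) = 1/((-18837 + 54² + 236*54) - 35255) = 1/((-18837 + 2916 + 12744) - 35255) = 1/(-3177 - 35255) = 1/(-38432) = -1/38432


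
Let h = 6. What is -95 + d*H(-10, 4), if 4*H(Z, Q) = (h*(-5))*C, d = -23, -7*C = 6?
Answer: -1700/7 ≈ -242.86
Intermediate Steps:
C = -6/7 (C = -⅐*6 = -6/7 ≈ -0.85714)
H(Z, Q) = 45/7 (H(Z, Q) = ((6*(-5))*(-6/7))/4 = (-30*(-6/7))/4 = (¼)*(180/7) = 45/7)
-95 + d*H(-10, 4) = -95 - 23*45/7 = -95 - 1035/7 = -1700/7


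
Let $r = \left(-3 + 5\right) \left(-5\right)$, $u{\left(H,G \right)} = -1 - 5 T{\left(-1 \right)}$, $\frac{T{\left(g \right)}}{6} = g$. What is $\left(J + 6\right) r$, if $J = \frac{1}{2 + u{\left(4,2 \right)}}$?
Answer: $- \frac{1870}{31} \approx -60.323$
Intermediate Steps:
$T{\left(g \right)} = 6 g$
$u{\left(H,G \right)} = 29$ ($u{\left(H,G \right)} = -1 - 5 \cdot 6 \left(-1\right) = -1 - -30 = -1 + 30 = 29$)
$J = \frac{1}{31}$ ($J = \frac{1}{2 + 29} = \frac{1}{31} \approx 0.032258$)
$r = -10$ ($r = 2 \left(-5\right) = -10$)
$\left(J + 6\right) r = \left(\frac{1}{31} + 6\right) \left(-10\right) = \frac{187}{31} \left(-10\right) = - \frac{1870}{31}$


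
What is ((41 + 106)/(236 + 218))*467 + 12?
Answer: 74097/454 ≈ 163.21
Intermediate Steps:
((41 + 106)/(236 + 218))*467 + 12 = (147/454)*467 + 12 = 68649/454 + 12 = 74097/454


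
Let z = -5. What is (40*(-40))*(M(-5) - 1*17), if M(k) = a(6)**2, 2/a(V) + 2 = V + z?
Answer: 20800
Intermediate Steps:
a(V) = 2/(-7 + V) (a(V) = 2/(-2 + (V - 5)) = 2/(-2 + (-5 + V)) = 2/(-7 + V))
M(k) = 4 (M(k) = (2/(-7 + 6))**2 = (2/(-1))**2 = (2*(-1))**2 = (-2)**2 = 4)
(40*(-40))*(M(-5) - 1*17) = (40*(-40))*(4 - 1*17) = -1600*(4 - 17) = -1600*(-13) = 20800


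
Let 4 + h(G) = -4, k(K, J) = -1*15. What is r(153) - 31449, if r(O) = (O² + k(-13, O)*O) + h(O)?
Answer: -10343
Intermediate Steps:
k(K, J) = -15
h(G) = -8 (h(G) = -4 - 4 = -8)
r(O) = -8 + O² - 15*O (r(O) = (O² - 15*O) - 8 = -8 + O² - 15*O)
r(153) - 31449 = (-8 + 153² - 15*153) - 31449 = (-8 + 23409 - 2295) - 31449 = 21106 - 31449 = -10343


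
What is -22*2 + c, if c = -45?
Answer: -89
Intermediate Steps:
-22*2 + c = -22*2 - 45 = -44 - 45 = -89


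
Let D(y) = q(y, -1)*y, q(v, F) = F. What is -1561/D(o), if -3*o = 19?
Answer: -4683/19 ≈ -246.47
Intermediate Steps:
o = -19/3 (o = -1/3*19 = -19/3 ≈ -6.3333)
D(y) = -y
-1561/D(o) = -1561/((-1*(-19/3))) = -1561/19/3 = -1561*3/19 = -4683/19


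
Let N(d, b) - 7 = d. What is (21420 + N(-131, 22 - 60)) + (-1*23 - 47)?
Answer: 21226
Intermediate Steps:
N(d, b) = 7 + d
(21420 + N(-131, 22 - 60)) + (-1*23 - 47) = (21420 + (7 - 131)) + (-1*23 - 47) = (21420 - 124) + (-23 - 47) = 21296 - 70 = 21226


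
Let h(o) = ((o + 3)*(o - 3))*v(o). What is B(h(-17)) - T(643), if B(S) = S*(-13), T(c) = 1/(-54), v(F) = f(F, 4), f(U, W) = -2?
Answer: 393121/54 ≈ 7280.0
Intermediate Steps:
v(F) = -2
T(c) = -1/54
h(o) = -2*(-3 + o)*(3 + o) (h(o) = ((o + 3)*(o - 3))*(-2) = ((3 + o)*(-3 + o))*(-2) = ((-3 + o)*(3 + o))*(-2) = -2*(-3 + o)*(3 + o))
B(S) = -13*S
B(h(-17)) - T(643) = -13*(18 - 2*(-17)**2) - 1*(-1/54) = -13*(18 - 2*289) + 1/54 = -13*(18 - 578) + 1/54 = -13*(-560) + 1/54 = 7280 + 1/54 = 393121/54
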